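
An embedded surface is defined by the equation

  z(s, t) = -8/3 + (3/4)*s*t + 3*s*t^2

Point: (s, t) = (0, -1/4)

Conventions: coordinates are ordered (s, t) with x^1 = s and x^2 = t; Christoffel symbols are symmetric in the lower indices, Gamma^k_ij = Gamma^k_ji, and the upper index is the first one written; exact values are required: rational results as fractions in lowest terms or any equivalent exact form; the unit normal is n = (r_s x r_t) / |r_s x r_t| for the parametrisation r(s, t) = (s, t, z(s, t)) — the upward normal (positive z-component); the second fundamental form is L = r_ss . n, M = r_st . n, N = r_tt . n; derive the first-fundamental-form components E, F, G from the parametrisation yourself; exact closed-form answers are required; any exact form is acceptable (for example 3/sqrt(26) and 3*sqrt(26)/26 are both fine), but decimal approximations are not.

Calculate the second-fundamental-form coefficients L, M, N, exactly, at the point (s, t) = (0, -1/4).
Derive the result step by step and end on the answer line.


z_s = 0, z_t = 0, z_ss = 0, z_st = -3/4, z_tt = 0
E = 1, F = 0, G = 1; answer radicand W^2 = 1
unnormalised second-form numerators: l = 0, m = -3/4, n = 0; L = l/sqrt(1), and similarly M = m/sqrt(W^2), N = n/sqrt(W^2)

Answer: L = 0, M = -3/4, N = 0


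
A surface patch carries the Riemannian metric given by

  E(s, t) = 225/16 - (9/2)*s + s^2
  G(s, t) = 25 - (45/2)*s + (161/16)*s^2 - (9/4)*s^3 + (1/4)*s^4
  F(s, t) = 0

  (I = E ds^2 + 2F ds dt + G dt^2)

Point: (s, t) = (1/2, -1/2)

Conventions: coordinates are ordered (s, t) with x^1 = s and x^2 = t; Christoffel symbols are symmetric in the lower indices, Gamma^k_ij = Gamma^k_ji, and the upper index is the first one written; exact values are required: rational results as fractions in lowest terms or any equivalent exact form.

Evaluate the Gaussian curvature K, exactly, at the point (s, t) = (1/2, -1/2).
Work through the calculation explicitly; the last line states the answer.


E = 193/16, F = 0, G = 16, EG - F^2 = 193 at the point
E_s = -7/2, E_t = 0, F_s = 0, F_t = 0, G_s = -14, G_t = 0
E_tt = 0, F_st = 0, G_ss = 113/8
K follows from Brioschi's formula, (det M1 - det M2)/(EG - F^2)^2.
M1 = [[-E_tt/2 + F_st - G_ss/2, E_s/2, F_s - E_t/2], [F_t - G_s/2, E, F], [G_t/2, F, G]] = [[-113/16, -7/4, 0], [7, 193/16, 0], [0, 0, 16]]; det M1 = -18673/16
M2 = [[0, E_t/2, G_s/2], [E_t/2, E, F], [G_s/2, F, G]] = [[0, 0, -7], [0, 193/16, 0], [-7, 0, 16]]; det M2 = -9457/16
det M1 - det M2 = -576; K = -576 / (193)^2 = -576/37249

Answer: K = -576/37249


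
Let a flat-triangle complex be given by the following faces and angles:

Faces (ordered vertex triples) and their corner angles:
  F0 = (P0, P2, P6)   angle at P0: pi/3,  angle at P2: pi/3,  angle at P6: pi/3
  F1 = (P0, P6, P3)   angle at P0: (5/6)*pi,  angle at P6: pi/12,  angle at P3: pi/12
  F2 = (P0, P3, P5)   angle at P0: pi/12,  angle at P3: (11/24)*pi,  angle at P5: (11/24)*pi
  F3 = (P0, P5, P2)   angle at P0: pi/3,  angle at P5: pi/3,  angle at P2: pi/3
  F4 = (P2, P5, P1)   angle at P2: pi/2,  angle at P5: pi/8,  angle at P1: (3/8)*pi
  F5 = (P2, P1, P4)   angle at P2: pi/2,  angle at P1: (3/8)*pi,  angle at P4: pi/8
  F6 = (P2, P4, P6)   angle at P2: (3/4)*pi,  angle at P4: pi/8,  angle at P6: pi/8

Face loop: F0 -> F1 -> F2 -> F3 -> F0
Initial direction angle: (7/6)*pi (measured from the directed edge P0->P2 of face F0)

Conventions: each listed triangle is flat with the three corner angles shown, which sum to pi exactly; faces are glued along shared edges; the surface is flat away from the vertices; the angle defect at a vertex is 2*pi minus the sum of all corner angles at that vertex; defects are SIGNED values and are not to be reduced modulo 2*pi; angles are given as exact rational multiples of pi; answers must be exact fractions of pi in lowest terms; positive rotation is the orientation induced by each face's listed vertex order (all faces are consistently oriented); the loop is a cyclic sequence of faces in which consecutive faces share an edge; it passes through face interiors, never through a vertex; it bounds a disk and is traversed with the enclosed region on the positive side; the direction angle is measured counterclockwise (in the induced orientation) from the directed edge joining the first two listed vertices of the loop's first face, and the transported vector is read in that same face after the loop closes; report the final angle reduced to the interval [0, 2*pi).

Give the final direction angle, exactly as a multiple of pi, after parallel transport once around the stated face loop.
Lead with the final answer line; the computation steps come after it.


Answer: final direction angle = (19/12)*pi

enclosed vertex P0: corner angles sum to (19/12)*pi, defect = 2*pi - (19/12)*pi = (5/12)*pi
the final direction is the initial angle plus the enclosed defects, taken mod 2*pi in the induced orientation
final angle = (7/6)*pi + (5/12)*pi = (19/12)*pi (mod 2*pi)


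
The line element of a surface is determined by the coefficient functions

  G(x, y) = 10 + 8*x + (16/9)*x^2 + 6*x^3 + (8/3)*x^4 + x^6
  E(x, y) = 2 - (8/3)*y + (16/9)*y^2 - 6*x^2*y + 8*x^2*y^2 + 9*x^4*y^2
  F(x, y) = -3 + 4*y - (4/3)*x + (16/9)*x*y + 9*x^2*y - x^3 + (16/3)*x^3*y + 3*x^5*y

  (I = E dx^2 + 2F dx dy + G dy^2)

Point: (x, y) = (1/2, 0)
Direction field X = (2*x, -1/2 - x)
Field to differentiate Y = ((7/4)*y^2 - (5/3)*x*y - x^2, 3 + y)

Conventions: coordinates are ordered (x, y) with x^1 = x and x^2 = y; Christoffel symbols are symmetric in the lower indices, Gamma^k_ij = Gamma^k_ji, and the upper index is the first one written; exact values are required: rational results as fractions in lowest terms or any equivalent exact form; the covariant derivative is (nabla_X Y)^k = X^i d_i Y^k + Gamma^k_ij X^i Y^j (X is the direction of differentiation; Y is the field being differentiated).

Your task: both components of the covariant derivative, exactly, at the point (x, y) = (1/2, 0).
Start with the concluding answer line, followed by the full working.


Answer: (nabla_X Y)^x = -32833/56598, (nabla_X Y)^y = 10709/18866

E = 2, F = -91/24, G = 8857/576 at the point
E_x = 0, E_y = -25/6, F_x = -25/12, F_y = 2275/288, G_x = 2275/144, G_y = 0
EG - F^2 = 9433/576;  g^inv = (576/9433) * [[8857/576, 91/24], [91/24, 2]]
first-kind symbols [ij,l] = (1/2)(d_i g_jl + d_j g_il - d_l g_ij): [xx,x] = E_x/2 = 0, [xx,y] = F_x - E_y/2 = 0, [xy,x] = E_y/2 = -25/12, [xy,y] = G_x/2 = 2275/288, [yy,x] = F_y - G_x/2 = 0, [yy,y] = G_y/2 = 0
Gamma^x_ij = (G*[ij,x] - F*[ij,y])/(EG - F^2), Gamma^y_ij = (E*[ij,y] - F*[ij,x])/(EG - F^2)
Gamma_xxx = 0, Gamma_xxy = -1200/9433, Gamma_xyy = 0, Gamma_yxx = 0, Gamma_yxy = 4550/9433, Gamma_yyy = 0
X = (1, -1), Y = (-1/4, 3) at the point


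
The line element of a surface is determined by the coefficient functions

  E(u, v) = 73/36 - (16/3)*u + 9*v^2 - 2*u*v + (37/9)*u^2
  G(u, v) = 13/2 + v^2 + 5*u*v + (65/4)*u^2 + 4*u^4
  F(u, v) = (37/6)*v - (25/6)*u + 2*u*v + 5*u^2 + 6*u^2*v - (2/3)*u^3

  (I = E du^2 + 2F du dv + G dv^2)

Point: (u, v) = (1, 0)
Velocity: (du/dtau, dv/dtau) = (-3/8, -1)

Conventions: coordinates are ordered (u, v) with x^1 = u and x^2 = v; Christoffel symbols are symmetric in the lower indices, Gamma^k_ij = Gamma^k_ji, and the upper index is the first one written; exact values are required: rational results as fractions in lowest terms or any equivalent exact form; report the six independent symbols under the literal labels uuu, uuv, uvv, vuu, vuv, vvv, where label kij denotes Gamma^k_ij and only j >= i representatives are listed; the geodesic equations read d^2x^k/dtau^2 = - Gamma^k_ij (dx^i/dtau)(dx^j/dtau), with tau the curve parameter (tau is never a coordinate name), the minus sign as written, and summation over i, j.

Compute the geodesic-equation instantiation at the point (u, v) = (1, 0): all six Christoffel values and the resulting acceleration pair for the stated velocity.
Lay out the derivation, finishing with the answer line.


E = 29/36, F = 1/6, G = 107/4 at the point
E_u = 26/9, E_v = -2, F_u = 23/6, F_v = 85/6, G_u = 97/2, G_v = 5
EG - F^2 = 1033/48;  g^inv = (48/1033) * [[107/4, -1/6], [-1/6, 29/36]]
first-kind symbols [ij,l] = (1/2)(d_i g_jl + d_j g_il - d_l g_ij): [uu,u] = E_u/2 = 13/9, [uu,v] = F_u - E_v/2 = 29/6, [uv,u] = E_v/2 = -1, [uv,v] = G_u/2 = 97/4, [vv,u] = F_v - G_u/2 = -121/12, [vv,v] = G_v/2 = 5/2
Gamma^u_ij = (G*[ij,u] - F*[ij,v])/(EG - F^2), Gamma^v_ij = (E*[ij,v] - F*[ij,u])/(EG - F^2)
Gamma_uuu = 1816/1033, Gamma_uuv = -1478/1033, Gamma_uvv = -12967/1033, Gamma_vuu = 526/3099, Gamma_vuv = 2837/3099, Gamma_vvv = 532/3099
d^2u/dtau^2 = -(Gamma_uuu*(-3/8)^2 + 2*Gamma_uuv*(-3/8)*(-1) + Gamma_uvv*(-1)^2) = 110561/8264
d^2v/dtau^2 = -(Gamma_vuu*(-3/8)^2 + 2*Gamma_vuv*(-3/8)*(-1) + Gamma_vvv*(-1)^2) = -87479/99168

Answer: Gamma_uuu = 1816/1033, Gamma_uuv = -1478/1033, Gamma_uvv = -12967/1033, Gamma_vuu = 526/3099, Gamma_vuv = 2837/3099, Gamma_vvv = 532/3099; accelerations (d^2u/dtau^2, d^2v/dtau^2) = (110561/8264, -87479/99168)


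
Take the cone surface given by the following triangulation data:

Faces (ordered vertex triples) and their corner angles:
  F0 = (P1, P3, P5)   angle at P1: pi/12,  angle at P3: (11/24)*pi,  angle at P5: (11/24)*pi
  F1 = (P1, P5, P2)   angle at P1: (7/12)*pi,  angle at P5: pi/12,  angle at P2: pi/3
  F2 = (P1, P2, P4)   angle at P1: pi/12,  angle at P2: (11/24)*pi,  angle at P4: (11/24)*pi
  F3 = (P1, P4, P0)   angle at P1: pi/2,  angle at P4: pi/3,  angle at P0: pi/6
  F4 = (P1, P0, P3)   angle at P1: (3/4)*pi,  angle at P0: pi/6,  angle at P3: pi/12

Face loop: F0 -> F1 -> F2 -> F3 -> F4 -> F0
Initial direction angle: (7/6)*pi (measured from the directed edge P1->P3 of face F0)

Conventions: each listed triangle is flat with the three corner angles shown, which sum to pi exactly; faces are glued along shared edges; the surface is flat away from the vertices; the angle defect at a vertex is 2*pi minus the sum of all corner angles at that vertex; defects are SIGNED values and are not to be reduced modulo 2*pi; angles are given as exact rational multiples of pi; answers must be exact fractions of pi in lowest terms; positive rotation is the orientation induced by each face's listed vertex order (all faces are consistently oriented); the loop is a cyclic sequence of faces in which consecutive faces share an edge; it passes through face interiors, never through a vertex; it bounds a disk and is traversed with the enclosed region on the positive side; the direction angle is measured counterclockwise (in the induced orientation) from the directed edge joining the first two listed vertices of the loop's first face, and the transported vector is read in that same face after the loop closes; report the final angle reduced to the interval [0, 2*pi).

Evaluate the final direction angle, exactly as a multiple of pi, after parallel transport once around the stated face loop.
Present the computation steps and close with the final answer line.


enclosed vertex P1: corner angles sum to 2*pi, defect = 2*pi - 2*pi = 0
holonomy = initial angle + sum of enclosed defects (mod 2*pi), positive in the induced orientation
final angle = (7/6)*pi + 0 = (7/6)*pi (mod 2*pi)

Answer: final direction angle = (7/6)*pi


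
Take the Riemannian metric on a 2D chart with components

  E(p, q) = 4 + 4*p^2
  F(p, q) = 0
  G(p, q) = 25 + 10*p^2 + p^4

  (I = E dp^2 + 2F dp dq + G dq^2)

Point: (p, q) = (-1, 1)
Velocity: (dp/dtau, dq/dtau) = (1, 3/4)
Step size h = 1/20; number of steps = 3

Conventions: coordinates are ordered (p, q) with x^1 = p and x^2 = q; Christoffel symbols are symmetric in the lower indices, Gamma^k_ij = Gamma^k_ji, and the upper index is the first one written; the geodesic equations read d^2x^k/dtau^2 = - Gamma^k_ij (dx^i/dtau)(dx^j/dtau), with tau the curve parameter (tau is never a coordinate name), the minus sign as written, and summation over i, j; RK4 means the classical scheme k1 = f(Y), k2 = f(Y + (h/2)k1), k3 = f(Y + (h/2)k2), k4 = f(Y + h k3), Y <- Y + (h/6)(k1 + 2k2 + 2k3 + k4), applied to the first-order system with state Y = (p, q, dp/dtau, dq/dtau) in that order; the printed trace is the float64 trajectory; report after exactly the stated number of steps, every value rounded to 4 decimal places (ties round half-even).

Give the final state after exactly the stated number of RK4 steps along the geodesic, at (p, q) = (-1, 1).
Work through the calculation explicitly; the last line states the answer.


f(Y) = (dp/dtau, dq/dtau, -Gamma^p_ij Y'^i Y'^j, -Gamma^q_ij Y'^i Y'^j) with the Gammas evaluated at the stage position; h = 0.050000; intermediate values shown to 6 dp
step 0: p = -1.0000, q = 1.0000, dp/dtau = 1.0000, dq/dtau = 0.7500
step 1:
  k1: at (p, q) = (-1.000000, 1.000000), (dp/dtau, dq/dtau) = (1.000000, 0.750000); Gamma_ppp = -0.500000, Gamma_ppq = 0.000000, Gamma_pqq = 1.500000, Gamma_qpp = 0.000000, Gamma_qpq = -0.333333, Gamma_qqq = 0.000000; k1 = (1.000000, 0.750000, -0.343750, 0.500000)
  k2: at (p, q) = (-0.975000, 1.018750), (dp/dtau, dq/dtau) = (0.991406, 0.762500); Gamma_ppp = -0.499840, Gamma_ppq = 0.000000, Gamma_pqq = 1.487180, Gamma_qpp = 0.000000, Gamma_qpq = -0.327697, Gamma_qqq = 0.000000; k2 = (0.991406, 0.762500, -0.373370, 0.495443)
  k3: at (p, q) = (-0.975215, 1.019062), (dp/dtau, dq/dtau) = (0.990666, 0.762386); Gamma_ppp = -0.499843, Gamma_ppq = 0.000000, Gamma_pqq = 1.487293, Gamma_qpp = 0.000000, Gamma_qpq = -0.327746, Gamma_qqq = 0.000000; k3 = (0.990666, 0.762386, -0.373908, 0.495073)
  k4: at (p, q) = (-0.950467, 1.038119), (dp/dtau, dq/dtau) = (0.981305, 0.774754); Gamma_ppp = -0.499355, Gamma_ppq = 0.000000, Gamma_pqq = 1.473944, Gamma_qpp = 0.000000, Gamma_qpq = -0.322007, Gamma_qqq = 0.000000; k4 = (0.981305, 0.774754, -0.403866, 0.489624)
  Y <- Y + (h/6)(k1 + 2k2 + 2k3 + k4): p = -0.9505, q = 1.0381, dp/dtau = 0.9813, dq/dtau = 0.7748
step 2:
  k1: at (p, q) = (-0.950455, 1.038121), (dp/dtau, dq/dtau) = (0.981315, 0.774755); Gamma_ppp = -0.499355, Gamma_ppq = 0.000000, Gamma_pqq = 1.473938, Gamma_qpp = 0.000000, Gamma_qpq = -0.322004, Gamma_qqq = 0.000000; k1 = (0.981315, 0.774755, -0.403856, 0.489627)
  k2: at (p, q) = (-0.925922, 1.057490), (dp/dtau, dq/dtau) = (0.971219, 0.786996); Gamma_ppp = -0.498523, Gamma_ppq = 0.000000, Gamma_pqq = 1.460006, Gamma_qpp = 0.000000, Gamma_qpq = -0.316158, Gamma_qqq = 0.000000; k2 = (0.971219, 0.786996, -0.434034, 0.483308)
  k3: at (p, q) = (-0.926174, 1.057796), (dp/dtau, dq/dtau) = (0.970464, 0.786838); Gamma_ppp = -0.498533, Gamma_ppq = 0.000000, Gamma_pqq = 1.460153, Gamma_qpp = 0.000000, Gamma_qpq = -0.316219, Gamma_qqq = 0.000000; k3 = (0.970464, 0.786838, -0.434483, 0.482929)
  k4: at (p, q) = (-0.901931, 1.077463), (dp/dtau, dq/dtau) = (0.959591, 0.798902); Gamma_ppp = -0.497348, Gamma_ppq = 0.000000, Gamma_pqq = 1.445662, Gamma_qpp = 0.000000, Gamma_qpq = -0.310290, Gamma_qqq = 0.000000; k4 = (0.959591, 0.798902, -0.464720, 0.475748)
  Y <- Y + (h/6)(k1 + 2k2 + 2k3 + k4): p = -0.9019, q = 1.0775, dp/dtau = 0.9596, dq/dtau = 0.7989
step 3:
  k1: at (p, q) = (-0.901919, 1.077465), (dp/dtau, dq/dtau) = (0.959602, 0.798904); Gamma_ppp = -0.497348, Gamma_ppq = 0.000000, Gamma_pqq = 1.445655, Gamma_qpp = 0.000000, Gamma_qpq = -0.310287, Gamma_qqq = 0.000000; k1 = (0.959602, 0.798904, -0.464711, 0.475750)
  k2: at (p, q) = (-0.877929, 1.097438), (dp/dtau, dq/dtau) = (0.947984, 0.810798); Gamma_ppp = -0.495792, Gamma_ppq = 0.000000, Gamma_pqq = 1.430549, Gamma_qpp = 0.000000, Gamma_qpq = -0.304268, Gamma_qqq = 0.000000; k2 = (0.947984, 0.810798, -0.494878, 0.467735)
  k3: at (p, q) = (-0.878219, 1.097735), (dp/dtau, dq/dtau) = (0.947230, 0.810598); Gamma_ppp = -0.495814, Gamma_ppq = 0.000000, Gamma_pqq = 1.430737, Gamma_qpp = 0.000000, Gamma_qpq = -0.304342, Gamma_qqq = 0.000000; k3 = (0.947230, 0.810598, -0.495226, 0.467361)
  k4: at (p, q) = (-0.854557, 1.117995), (dp/dtau, dq/dtau) = (0.934841, 0.822272); Gamma_ppp = -0.493887, Gamma_ppq = 0.000000, Gamma_pqq = 1.415053, Gamma_qpp = 0.000000, Gamma_qpq = -0.298261, Gamma_qqq = 0.000000; k4 = (0.934841, 0.822272, -0.525141, 0.458542)
  Y <- Y + (h/6)(k1 + 2k2 + 2k3 + k4): p = -0.8545, q = 1.1180, dp/dtau = 0.9349, dq/dtau = 0.8223

Answer: p = -0.8545, q = 1.1180, dp/dtau = 0.9349, dq/dtau = 0.8223


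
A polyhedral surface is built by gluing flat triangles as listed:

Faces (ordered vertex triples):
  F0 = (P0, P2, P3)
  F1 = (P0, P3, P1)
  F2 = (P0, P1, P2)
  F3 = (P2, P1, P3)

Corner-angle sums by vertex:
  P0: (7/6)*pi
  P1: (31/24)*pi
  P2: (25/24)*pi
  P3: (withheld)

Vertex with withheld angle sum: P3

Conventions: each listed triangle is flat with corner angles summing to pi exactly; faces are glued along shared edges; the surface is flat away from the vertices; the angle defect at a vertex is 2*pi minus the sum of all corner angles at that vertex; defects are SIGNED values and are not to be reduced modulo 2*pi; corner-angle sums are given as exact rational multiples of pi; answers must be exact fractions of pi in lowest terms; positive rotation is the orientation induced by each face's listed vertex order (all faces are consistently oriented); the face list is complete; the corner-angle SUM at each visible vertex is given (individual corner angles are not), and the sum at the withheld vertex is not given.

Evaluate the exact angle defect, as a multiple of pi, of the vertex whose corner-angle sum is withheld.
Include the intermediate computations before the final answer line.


V = 4, E = 6, F = 4; chi = V - E + F = 2
Gauss-Bonnet: total defect = 2*pi*chi = 4*pi; visible defects sum to (5/2)*pi

Answer: defect(P3) = (3/2)*pi


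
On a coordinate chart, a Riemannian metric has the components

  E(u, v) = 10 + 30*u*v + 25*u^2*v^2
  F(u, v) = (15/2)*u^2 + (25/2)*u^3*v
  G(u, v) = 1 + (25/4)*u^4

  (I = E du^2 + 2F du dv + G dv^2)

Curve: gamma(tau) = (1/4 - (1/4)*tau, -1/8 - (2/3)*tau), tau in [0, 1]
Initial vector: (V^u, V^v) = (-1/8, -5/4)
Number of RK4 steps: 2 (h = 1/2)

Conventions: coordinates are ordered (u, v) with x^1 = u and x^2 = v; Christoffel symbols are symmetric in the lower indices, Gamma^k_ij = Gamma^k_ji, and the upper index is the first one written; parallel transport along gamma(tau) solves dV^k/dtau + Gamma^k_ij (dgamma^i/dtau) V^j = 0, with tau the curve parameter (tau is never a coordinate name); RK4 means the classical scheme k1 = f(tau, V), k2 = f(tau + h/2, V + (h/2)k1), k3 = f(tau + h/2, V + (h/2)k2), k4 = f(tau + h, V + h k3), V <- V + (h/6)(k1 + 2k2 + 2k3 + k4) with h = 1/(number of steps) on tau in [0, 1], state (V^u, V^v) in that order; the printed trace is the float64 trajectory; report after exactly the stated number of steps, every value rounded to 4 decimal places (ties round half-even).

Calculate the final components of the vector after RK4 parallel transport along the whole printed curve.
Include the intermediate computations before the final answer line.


gamma'(tau) = (-1/4, -2/3); f(tau, V)^k = -Gamma^k_ij(gamma(tau)) gamma'^i(tau) V^j; h = 1/2; intermediate values shown to 6 dp
curve data and Christoffel symbols at the stage parameters:
  tau = 0.000000: gamma = (0.250000, -0.125000), gamma' = (-0.250000, -0.666667); Gamma_uuu = -0.195070, Gamma_uuv = 0.390139, Gamma_uvv = 0.000000, Gamma_vuu = -0.010718, Gamma_vuv = 0.021436, Gamma_vvv = 0.000000
  tau = 0.250000: gamma = (0.187500, -0.291667), gamma' = (-0.250000, -0.666667); Gamma_uuu = -0.471014, Gamma_uuv = 0.302795, Gamma_uvv = 0.000000, Gamma_vuu = -0.015183, Gamma_vuv = 0.009761, Gamma_vvv = 0.000000
  tau = 0.500000: gamma = (0.125000, -0.458333), gamma' = (-0.250000, -0.666667); Gamma_uuu = -0.743414, Gamma_uuv = 0.202749, Gamma_uvv = 0.000000, Gamma_vuu = -0.010702, Gamma_vuv = 0.002919, Gamma_vvv = 0.000000
  tau = 0.750000: gamma = (0.062500, -0.625000), gamma' = (-0.250000, -0.666667); Gamma_uuu = -0.988528, Gamma_uuv = 0.098853, Gamma_uvv = 0.000000, Gamma_vuu = -0.003442, Gamma_vuv = 0.000344, Gamma_vvv = 0.000000
  tau = 1.000000: gamma = (0.000000, -0.791667), gamma' = (-0.250000, -0.666667); Gamma_uuu = -1.187500, Gamma_uuv = 0.000000, Gamma_uvv = 0.000000, Gamma_vuu = 0.000000, Gamma_vuv = 0.000000, Gamma_vvv = 0.000000
step 0: V^u = -0.1250, V^v = -1.2500
step 1: k1 = (-0.148334, -0.008150), k2 = (-0.108410, -0.003495), k3 = (-0.107483, -0.003465), k4 = (-0.054387, -0.000783); V <- V + (h/6)(k1 + 2k2 + 2k3 + k4): V^u = -0.1779, V^v = -1.2519
step 2: k1 = (-0.054440, -0.000784), k2 = (0.003760, 0.000013), k3 = (0.001128, 0.000004), k4 = (0.052639, 0.000000); V <- V + (h/6)(k1 + 2k2 + 2k3 + k4): V^u = -0.1772, V^v = -1.2520

Answer: V^u = -0.1772, V^v = -1.2520


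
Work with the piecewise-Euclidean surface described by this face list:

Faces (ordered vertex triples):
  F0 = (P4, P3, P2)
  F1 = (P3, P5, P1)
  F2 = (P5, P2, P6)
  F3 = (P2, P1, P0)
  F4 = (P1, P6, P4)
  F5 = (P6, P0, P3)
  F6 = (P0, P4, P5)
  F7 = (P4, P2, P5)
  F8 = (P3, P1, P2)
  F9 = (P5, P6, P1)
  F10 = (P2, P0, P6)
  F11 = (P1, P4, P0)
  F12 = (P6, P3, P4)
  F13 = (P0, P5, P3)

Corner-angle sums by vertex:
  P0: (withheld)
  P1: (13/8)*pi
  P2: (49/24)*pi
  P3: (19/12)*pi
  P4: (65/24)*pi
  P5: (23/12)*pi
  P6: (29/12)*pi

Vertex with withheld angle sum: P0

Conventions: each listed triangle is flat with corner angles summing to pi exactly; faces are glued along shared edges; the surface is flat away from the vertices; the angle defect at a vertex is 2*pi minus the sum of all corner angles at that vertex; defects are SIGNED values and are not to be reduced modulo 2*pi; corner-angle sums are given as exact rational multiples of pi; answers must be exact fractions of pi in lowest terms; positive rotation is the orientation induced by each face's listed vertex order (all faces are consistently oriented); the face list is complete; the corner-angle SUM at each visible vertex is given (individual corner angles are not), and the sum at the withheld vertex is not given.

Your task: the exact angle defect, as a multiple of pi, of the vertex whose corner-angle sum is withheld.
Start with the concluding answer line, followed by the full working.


Answer: defect(P0) = (7/24)*pi

V = 7, E = 21, F = 14; chi = V - E + F = 0
Gauss-Bonnet: total defect = 2*pi*chi = 0; visible defects sum to (-7/24)*pi


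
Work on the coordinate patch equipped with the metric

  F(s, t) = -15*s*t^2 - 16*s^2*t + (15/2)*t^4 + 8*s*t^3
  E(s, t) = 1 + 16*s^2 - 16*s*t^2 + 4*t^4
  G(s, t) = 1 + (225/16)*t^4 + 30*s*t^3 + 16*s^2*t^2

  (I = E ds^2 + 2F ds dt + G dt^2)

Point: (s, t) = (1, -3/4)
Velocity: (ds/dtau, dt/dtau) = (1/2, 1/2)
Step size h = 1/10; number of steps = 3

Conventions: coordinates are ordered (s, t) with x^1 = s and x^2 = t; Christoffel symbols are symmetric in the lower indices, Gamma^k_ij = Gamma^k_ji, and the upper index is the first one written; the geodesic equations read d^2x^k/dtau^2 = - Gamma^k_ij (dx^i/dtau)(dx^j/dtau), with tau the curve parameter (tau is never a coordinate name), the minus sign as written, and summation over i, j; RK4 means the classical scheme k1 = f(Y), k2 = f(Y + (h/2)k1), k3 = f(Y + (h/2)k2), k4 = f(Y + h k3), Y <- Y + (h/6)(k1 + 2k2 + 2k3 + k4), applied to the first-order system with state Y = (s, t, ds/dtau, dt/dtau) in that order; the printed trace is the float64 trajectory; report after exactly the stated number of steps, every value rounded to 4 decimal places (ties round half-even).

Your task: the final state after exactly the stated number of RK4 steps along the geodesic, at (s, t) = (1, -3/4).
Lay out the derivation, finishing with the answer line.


f(Y) = (ds/dtau, dt/dtau, -Gamma^s_ij Y'^i Y'^j, -Gamma^t_ij Y'^i Y'^j) with the Gammas evaluated at the stage position; h = 0.100000; intermediate values shown to 6 dp
step 0: s = 1.0000, t = -0.7500, ds/dtau = 0.5000, dt/dtau = 0.5000
step 1:
  k1: at (s, t) = (1.000000, -0.750000), (ds/dtau, dt/dtau) = (0.500000, 0.500000); Gamma_sss = 1.143273, Gamma_sst = 0.857455, Gamma_stt = 0.464455, Gamma_tss = 0.354166, Gamma_tst = 0.265625, Gamma_ttt = 0.143880; k1 = (0.500000, 0.500000, -0.830659, -0.257324)
  k2: at (s, t) = (1.025000, -0.725000), (ds/dtau, dt/dtau) = (0.458467, 0.487134); Gamma_sss = 1.079424, Gamma_sst = 0.782582, Gamma_stt = 0.360932, Gamma_tss = 0.354553, Gamma_tst = 0.257051, Gamma_ttt = 0.118554; k2 = (0.458467, 0.487134, -0.662091, -0.217473)
  k3: at (s, t) = (1.022923, -0.725643), (ds/dtau, dt/dtau) = (0.466895, 0.489126); Gamma_sss = 1.083077, Gamma_sst = 0.785928, Gamma_stt = 0.365710, Gamma_tss = 0.354488, Gamma_tst = 0.257232, Gamma_ttt = 0.119696; k3 = (0.466895, 0.489126, -0.682562, -0.223400)
  k4: at (s, t) = (1.046690, -0.701087), (ds/dtau, dt/dtau) = (0.431744, 0.477660); Gamma_sss = 1.028777, Gamma_sst = 0.721263, Gamma_stt = 0.275557, Gamma_tss = 0.350686, Gamma_tst = 0.245862, Gamma_ttt = 0.093931; k4 = (0.431744, 0.477660, -0.552125, -0.188207)
  Y <- Y + (h/6)(k1 + 2k2 + 2k3 + k4): s = 1.0464, t = -0.7012, ds/dtau = 0.4321, dt/dtau = 0.4779
step 2:
  k1: at (s, t) = (1.046374, -0.701164), (ds/dtau, dt/dtau) = (0.432132, 0.477879); Gamma_sss = 1.029258, Gamma_sst = 0.721679, Gamma_stt = 0.276158, Gamma_tss = 0.350701, Gamma_tst = 0.245899, Gamma_ttt = 0.094096; k1 = (0.432132, 0.477879, -0.553330, -0.188537)
  k2: at (s, t) = (1.067981, -0.677270), (ds/dtau, dt/dtau) = (0.404465, 0.468452); Gamma_sss = 0.984516, Gamma_sst = 0.666783, Gamma_stt = 0.198774, Gamma_tss = 0.344303, Gamma_tst = 0.233186, Gamma_ttt = 0.069515; k2 = (0.404465, 0.468452, -0.457354, -0.159945)
  k3: at (s, t) = (1.066598, -0.677741), (ds/dtau, dt/dtau) = (0.409264, 0.469881); Gamma_sss = 0.986522, Gamma_sst = 0.668607, Gamma_stt = 0.201415, Gamma_tss = 0.344489, Gamma_tst = 0.233474, Gamma_ttt = 0.070333; k3 = (0.409264, 0.469881, -0.466863, -0.163026)
  k4: at (s, t) = (1.087301, -0.654176), (ds/dtau, dt/dtau) = (0.385445, 0.461576); Gamma_sss = 0.947873, Gamma_sst = 0.620075, Gamma_stt = 0.132018, Gamma_tss = 0.336555, Gamma_tst = 0.220166, Gamma_ttt = 0.046875; k4 = (0.385445, 0.461576, -0.389589, -0.138329)
  Y <- Y + (h/6)(k1 + 2k2 + 2k3 + k4): s = 1.0871, t = -0.6542, ds/dtau = 0.3856, dt/dtau = 0.4617
step 3:
  k1: at (s, t) = (1.087125, -0.654228), (ds/dtau, dt/dtau) = (0.385609, 0.461665); Gamma_sss = 0.948101, Gamma_sst = 0.620274, Gamma_stt = 0.132310, Gamma_tss = 0.336584, Gamma_tst = 0.220203, Gamma_ttt = 0.046971; k1 = (0.385609, 0.461665, -0.390023, -0.138461)
  k2: at (s, t) = (1.106406, -0.631145), (ds/dtau, dt/dtau) = (0.366108, 0.454742); Gamma_sss = 0.915377, Gamma_sst = 0.577736, Gamma_stt = 0.070476, Gamma_tss = 0.327771, Gamma_tst = 0.206871, Gamma_ttt = 0.025236; k2 = (0.366108, 0.454742, -0.329635, -0.118033)
  k3: at (s, t) = (1.105430, -0.631491), (ds/dtau, dt/dtau) = (0.369128, 0.455764); Gamma_sss = 0.916560, Gamma_sst = 0.578800, Gamma_stt = 0.072056, Gamma_tss = 0.327977, Gamma_tst = 0.207114, Gamma_ttt = 0.025784; k3 = (0.369128, 0.455764, -0.334602, -0.119732)
  k4: at (s, t) = (1.124038, -0.608652), (ds/dtau, dt/dtau) = (0.352149, 0.449692); Gamma_sss = 0.887908, Gamma_sst = 0.540427, Gamma_stt = 0.015258, Gamma_tss = 0.318581, Gamma_tst = 0.193905, Gamma_ttt = 0.005475; k4 = (0.352149, 0.449692, -0.284357, -0.102027)
  Y <- Y + (h/6)(k1 + 2k2 + 2k3 + k4): s = 1.1239, t = -0.6087, ds/dtau = 0.3522, dt/dtau = 0.4497

Answer: s = 1.1239, t = -0.6087, ds/dtau = 0.3522, dt/dtau = 0.4497


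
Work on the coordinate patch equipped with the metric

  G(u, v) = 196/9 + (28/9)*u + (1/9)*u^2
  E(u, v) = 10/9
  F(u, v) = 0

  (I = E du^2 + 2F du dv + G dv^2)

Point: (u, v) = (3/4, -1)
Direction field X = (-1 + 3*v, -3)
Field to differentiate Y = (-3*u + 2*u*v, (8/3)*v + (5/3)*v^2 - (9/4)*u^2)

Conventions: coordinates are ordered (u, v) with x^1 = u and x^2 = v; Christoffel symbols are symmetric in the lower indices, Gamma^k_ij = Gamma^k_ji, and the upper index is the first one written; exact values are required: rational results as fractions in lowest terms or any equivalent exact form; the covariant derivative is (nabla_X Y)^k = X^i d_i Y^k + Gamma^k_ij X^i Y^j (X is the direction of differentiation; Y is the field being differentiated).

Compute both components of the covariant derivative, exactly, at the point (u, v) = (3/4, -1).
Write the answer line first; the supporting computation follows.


Answer: (nabla_X Y)^u = 2803/512, (nabla_X Y)^v = 3983/236

E = 10/9, F = 0, G = 3481/144 at the point
E_u = 0, E_v = 0, F_u = 0, F_v = 0, G_u = 59/18, G_v = 0
EG - F^2 = 17405/648;  g^inv = (648/17405) * [[3481/144, 0], [0, 10/9]]
first-kind symbols [ij,l] = (1/2)(d_i g_jl + d_j g_il - d_l g_ij): [uu,u] = E_u/2 = 0, [uu,v] = F_u - E_v/2 = 0, [uv,u] = E_v/2 = 0, [uv,v] = G_u/2 = 59/36, [vv,u] = F_v - G_u/2 = -59/36, [vv,v] = G_v/2 = 0
Gamma^u_ij = (G*[ij,u] - F*[ij,v])/(EG - F^2), Gamma^v_ij = (E*[ij,v] - F*[ij,u])/(EG - F^2)
Gamma_uuu = 0, Gamma_uuv = 0, Gamma_uvv = -59/40, Gamma_vuu = 0, Gamma_vuv = 4/59, Gamma_vvv = 0
X = (-4, -3), Y = (-15/4, -145/64) at the point


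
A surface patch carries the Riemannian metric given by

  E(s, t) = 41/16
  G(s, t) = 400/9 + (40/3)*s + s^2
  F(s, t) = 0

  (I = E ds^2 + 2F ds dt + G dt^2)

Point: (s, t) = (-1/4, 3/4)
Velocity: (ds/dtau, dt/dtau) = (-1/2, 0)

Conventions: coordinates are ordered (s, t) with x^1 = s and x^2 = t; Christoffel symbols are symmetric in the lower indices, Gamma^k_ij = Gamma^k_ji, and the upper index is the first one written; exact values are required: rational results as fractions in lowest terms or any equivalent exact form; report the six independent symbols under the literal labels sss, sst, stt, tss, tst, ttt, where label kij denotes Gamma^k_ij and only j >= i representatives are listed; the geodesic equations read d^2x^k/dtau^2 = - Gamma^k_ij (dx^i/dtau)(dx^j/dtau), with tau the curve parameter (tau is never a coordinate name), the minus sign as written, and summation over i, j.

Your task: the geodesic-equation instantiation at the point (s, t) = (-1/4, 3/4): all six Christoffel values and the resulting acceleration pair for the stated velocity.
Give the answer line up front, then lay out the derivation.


Answer: Gamma_sss = 0, Gamma_sst = 0, Gamma_stt = -308/123, Gamma_tss = 0, Gamma_tst = 12/77, Gamma_ttt = 0; accelerations (d^2s/dtau^2, d^2t/dtau^2) = (0, 0)

E = 41/16, F = 0, G = 5929/144 at the point
E_s = 0, E_t = 0, F_s = 0, F_t = 0, G_s = 77/6, G_t = 0
EG - F^2 = 243089/2304;  g^inv = (2304/243089) * [[5929/144, 0], [0, 41/16]]
first-kind symbols [ij,l] = (1/2)(d_i g_jl + d_j g_il - d_l g_ij): [ss,s] = E_s/2 = 0, [ss,t] = F_s - E_t/2 = 0, [st,s] = E_t/2 = 0, [st,t] = G_s/2 = 77/12, [tt,s] = F_t - G_s/2 = -77/12, [tt,t] = G_t/2 = 0
Gamma^s_ij = (G*[ij,s] - F*[ij,t])/(EG - F^2), Gamma^t_ij = (E*[ij,t] - F*[ij,s])/(EG - F^2)
Gamma_sss = 0, Gamma_sst = 0, Gamma_stt = -308/123, Gamma_tss = 0, Gamma_tst = 12/77, Gamma_ttt = 0
d^2s/dtau^2 = -(Gamma_sss*(-1/2)^2 + 2*Gamma_sst*(-1/2)*(0) + Gamma_stt*(0)^2) = 0
d^2t/dtau^2 = -(Gamma_tss*(-1/2)^2 + 2*Gamma_tst*(-1/2)*(0) + Gamma_ttt*(0)^2) = 0


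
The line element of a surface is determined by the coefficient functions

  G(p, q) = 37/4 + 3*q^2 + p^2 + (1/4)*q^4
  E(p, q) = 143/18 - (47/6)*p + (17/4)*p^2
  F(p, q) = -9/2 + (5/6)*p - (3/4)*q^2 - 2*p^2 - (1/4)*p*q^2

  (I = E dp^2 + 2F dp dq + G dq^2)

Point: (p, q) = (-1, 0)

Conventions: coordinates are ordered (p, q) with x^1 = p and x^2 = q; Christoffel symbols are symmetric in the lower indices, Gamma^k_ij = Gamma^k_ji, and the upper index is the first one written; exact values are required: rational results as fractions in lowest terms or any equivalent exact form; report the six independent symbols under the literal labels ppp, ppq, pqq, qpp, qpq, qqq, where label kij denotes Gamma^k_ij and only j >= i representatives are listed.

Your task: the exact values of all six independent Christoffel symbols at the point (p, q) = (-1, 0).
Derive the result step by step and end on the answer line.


E = 721/36, F = -22/3, G = 41/4 at the point
E_p = -49/3, E_q = 0, F_p = 29/6, F_q = 0, G_p = -2, G_q = 0
EG - F^2 = 21817/144;  g^inv = (144/21817) * [[41/4, 22/3], [22/3, 721/36]]
first-kind symbols [ij,l] = (1/2)(d_i g_jl + d_j g_il - d_l g_ij): [pp,p] = E_p/2 = -49/6, [pp,q] = F_p - E_q/2 = 29/6, [pq,p] = E_q/2 = 0, [pq,q] = G_p/2 = -1, [qq,p] = F_q - G_p/2 = 1, [qq,q] = G_q/2 = 0
Gamma^p_ij = (G*[ij,p] - F*[ij,q])/(EG - F^2), Gamma^q_ij = (E*[ij,q] - F*[ij,p])/(EG - F^2)

Answer: Gamma_ppp = -6950/21817, Gamma_ppq = -1056/21817, Gamma_pqq = 1476/21817, Gamma_qpp = 15946/65451, Gamma_qpq = -2884/21817, Gamma_qqq = 1056/21817


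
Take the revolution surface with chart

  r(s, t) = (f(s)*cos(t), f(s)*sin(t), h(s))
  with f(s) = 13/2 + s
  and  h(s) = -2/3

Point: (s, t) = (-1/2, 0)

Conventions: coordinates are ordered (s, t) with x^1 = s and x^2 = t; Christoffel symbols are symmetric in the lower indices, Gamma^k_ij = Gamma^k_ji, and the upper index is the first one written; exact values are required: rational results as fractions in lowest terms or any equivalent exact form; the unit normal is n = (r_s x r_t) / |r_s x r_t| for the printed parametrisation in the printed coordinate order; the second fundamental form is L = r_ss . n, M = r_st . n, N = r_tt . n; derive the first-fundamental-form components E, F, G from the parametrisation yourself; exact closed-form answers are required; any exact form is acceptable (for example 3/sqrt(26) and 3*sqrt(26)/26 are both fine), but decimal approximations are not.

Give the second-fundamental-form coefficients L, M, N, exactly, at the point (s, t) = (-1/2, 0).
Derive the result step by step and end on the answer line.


f = 6, f' = 1, f'' = 0, h' = 0, h'' = 0
E = 1, F = 0, G = 36; answer radicand W^2 = 1
unnormalised second-form numerators: l = 0, m = 0, n = 0; L = l/sqrt(1), and similarly M = m/sqrt(W^2), N = n/sqrt(W^2)

Answer: L = 0, M = 0, N = 0


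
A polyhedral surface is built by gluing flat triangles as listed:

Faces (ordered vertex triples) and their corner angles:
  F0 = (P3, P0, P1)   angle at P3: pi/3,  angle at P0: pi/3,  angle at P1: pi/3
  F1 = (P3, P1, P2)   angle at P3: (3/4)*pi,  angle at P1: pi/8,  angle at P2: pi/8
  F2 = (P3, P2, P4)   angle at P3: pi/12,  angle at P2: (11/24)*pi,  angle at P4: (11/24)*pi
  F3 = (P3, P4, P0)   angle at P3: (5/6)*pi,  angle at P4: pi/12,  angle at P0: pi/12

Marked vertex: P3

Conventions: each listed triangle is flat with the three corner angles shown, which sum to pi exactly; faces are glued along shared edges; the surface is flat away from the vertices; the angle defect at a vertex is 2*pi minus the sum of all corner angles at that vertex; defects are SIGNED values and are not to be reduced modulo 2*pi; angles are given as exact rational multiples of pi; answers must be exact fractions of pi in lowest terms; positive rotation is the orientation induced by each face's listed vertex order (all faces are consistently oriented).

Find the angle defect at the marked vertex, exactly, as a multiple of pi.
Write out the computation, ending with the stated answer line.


Sum of corner angles at P3: 2*pi
defect = 2*pi - 2*pi

Answer: defect(P3) = 0


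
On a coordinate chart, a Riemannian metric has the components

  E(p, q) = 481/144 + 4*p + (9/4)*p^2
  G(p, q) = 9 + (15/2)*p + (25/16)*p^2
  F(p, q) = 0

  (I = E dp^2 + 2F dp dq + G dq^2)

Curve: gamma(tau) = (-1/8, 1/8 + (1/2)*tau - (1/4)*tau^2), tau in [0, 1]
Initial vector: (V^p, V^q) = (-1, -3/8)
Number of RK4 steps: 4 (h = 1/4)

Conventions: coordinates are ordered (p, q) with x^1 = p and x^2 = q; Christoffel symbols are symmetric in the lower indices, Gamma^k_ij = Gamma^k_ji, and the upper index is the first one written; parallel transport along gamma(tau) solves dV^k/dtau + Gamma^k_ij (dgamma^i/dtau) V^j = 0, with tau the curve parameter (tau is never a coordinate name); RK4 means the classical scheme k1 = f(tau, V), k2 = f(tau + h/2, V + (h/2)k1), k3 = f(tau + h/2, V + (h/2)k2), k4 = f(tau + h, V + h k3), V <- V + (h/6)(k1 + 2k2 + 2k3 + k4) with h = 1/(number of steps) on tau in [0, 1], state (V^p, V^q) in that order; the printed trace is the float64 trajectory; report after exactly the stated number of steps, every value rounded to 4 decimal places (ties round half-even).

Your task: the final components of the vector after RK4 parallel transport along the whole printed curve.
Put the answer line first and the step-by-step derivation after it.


Answer: V^p = -1.0983, V^q = -0.2594

gamma'(tau) = (0, 1/2 - (1/2)*tau); f(tau, V)^k = -Gamma^k_ij(gamma(tau)) gamma'^i(tau) V^j; h = 1/4; intermediate values shown to 6 dp
curve data and Christoffel symbols at the stage parameters:
  tau = 0.000000: gamma = (-0.125000, 0.125000), gamma' = (0.000000, 0.500000); Gamma_ppp = 0.597736, Gamma_ppq = 0.000000, Gamma_pqq = -1.236226, Gamma_qpp = 0.000000, Gamma_qpq = 0.439560, Gamma_qqq = 0.000000
  tau = 0.125000: gamma = (-0.125000, 0.183594), gamma' = (0.000000, 0.437500); Gamma_ppp = 0.597736, Gamma_ppq = 0.000000, Gamma_pqq = -1.236226, Gamma_qpp = 0.000000, Gamma_qpq = 0.439560, Gamma_qqq = 0.000000
  tau = 0.250000: gamma = (-0.125000, 0.234375), gamma' = (0.000000, 0.375000); Gamma_ppp = 0.597736, Gamma_ppq = 0.000000, Gamma_pqq = -1.236226, Gamma_qpp = 0.000000, Gamma_qpq = 0.439560, Gamma_qqq = 0.000000
  tau = 0.375000: gamma = (-0.125000, 0.277344), gamma' = (0.000000, 0.312500); Gamma_ppp = 0.597736, Gamma_ppq = 0.000000, Gamma_pqq = -1.236226, Gamma_qpp = 0.000000, Gamma_qpq = 0.439560, Gamma_qqq = 0.000000
  tau = 0.500000: gamma = (-0.125000, 0.312500), gamma' = (0.000000, 0.250000); Gamma_ppp = 0.597736, Gamma_ppq = 0.000000, Gamma_pqq = -1.236226, Gamma_qpp = 0.000000, Gamma_qpq = 0.439560, Gamma_qqq = 0.000000
  tau = 0.625000: gamma = (-0.125000, 0.339844), gamma' = (0.000000, 0.187500); Gamma_ppp = 0.597736, Gamma_ppq = 0.000000, Gamma_pqq = -1.236226, Gamma_qpp = 0.000000, Gamma_qpq = 0.439560, Gamma_qqq = 0.000000
  tau = 0.750000: gamma = (-0.125000, 0.359375), gamma' = (0.000000, 0.125000); Gamma_ppp = 0.597736, Gamma_ppq = 0.000000, Gamma_pqq = -1.236226, Gamma_qpp = 0.000000, Gamma_qpq = 0.439560, Gamma_qqq = 0.000000
  tau = 0.875000: gamma = (-0.125000, 0.371094), gamma' = (0.000000, 0.062500); Gamma_ppp = 0.597736, Gamma_ppq = 0.000000, Gamma_pqq = -1.236226, Gamma_qpp = 0.000000, Gamma_qpq = 0.439560, Gamma_qqq = 0.000000
  tau = 1.000000: gamma = (-0.125000, 0.375000), gamma' = (0.000000, 0.000000); Gamma_ppp = 0.597736, Gamma_ppq = 0.000000, Gamma_pqq = -1.236226, Gamma_qpp = 0.000000, Gamma_qpq = 0.439560, Gamma_qqq = 0.000000
step 0: V^p = -1.0000, V^q = -0.3750
step 1: k1 = (-0.231792, 0.219780), k2 = (-0.187960, 0.197880), k3 = (-0.189441, 0.196826), k4 = (-0.151033, 0.172642); V <- V + (h/6)(k1 + 2k2 + 2k3 + k4): V^p = -1.0474, V^q = -0.3258
step 2: k1 = (-0.151016, 0.172649), k2 = (-0.117509, 0.146467), k3 = (-0.118774, 0.145891), k4 = (-0.089405, 0.118362); V <- V + (h/6)(k1 + 2k2 + 2k3 + k4): V^p = -1.0771, V^q = -0.2893
step 3: k1 = (-0.089400, 0.118364), k2 = (-0.063621, 0.089694), k3 = (-0.064451, 0.089428), k4 = (-0.041245, 0.060067); V <- V + (h/6)(k1 + 2k2 + 2k3 + k4): V^p = -1.0932, V^q = -0.2669
step 4: k1 = (-0.041245, 0.060067), k2 = (-0.020042, 0.030175), k3 = (-0.020331, 0.030102), k4 = (0.000000, 0.000000); V <- V + (h/6)(k1 + 2k2 + 2k3 + k4): V^p = -1.0983, V^q = -0.2594


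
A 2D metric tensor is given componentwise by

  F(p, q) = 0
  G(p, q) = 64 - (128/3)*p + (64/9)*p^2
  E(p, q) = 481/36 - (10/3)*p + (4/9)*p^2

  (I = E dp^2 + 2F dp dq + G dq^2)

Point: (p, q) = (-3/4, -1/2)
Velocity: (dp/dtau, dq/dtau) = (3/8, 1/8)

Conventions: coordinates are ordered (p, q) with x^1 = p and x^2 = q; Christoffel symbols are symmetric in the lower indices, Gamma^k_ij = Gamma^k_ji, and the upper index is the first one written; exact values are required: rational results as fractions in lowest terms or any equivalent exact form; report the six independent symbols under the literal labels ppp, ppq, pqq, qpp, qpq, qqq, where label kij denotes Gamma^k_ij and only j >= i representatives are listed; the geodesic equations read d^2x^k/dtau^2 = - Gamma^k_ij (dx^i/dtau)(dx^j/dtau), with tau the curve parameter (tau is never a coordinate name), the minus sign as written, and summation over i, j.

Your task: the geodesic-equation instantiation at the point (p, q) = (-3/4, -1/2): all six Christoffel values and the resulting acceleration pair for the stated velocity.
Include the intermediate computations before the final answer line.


E = 145/9, F = 0, G = 100 at the point
E_p = -4, E_q = 0, F_p = 0, F_q = 0, G_p = -160/3, G_q = 0
EG - F^2 = 14500/9;  g^inv = (9/14500) * [[100, 0], [0, 145/9]]
first-kind symbols [ij,l] = (1/2)(d_i g_jl + d_j g_il - d_l g_ij): [pp,p] = E_p/2 = -2, [pp,q] = F_p - E_q/2 = 0, [pq,p] = E_q/2 = 0, [pq,q] = G_p/2 = -80/3, [qq,p] = F_q - G_p/2 = 80/3, [qq,q] = G_q/2 = 0
Gamma^p_ij = (G*[ij,p] - F*[ij,q])/(EG - F^2), Gamma^q_ij = (E*[ij,q] - F*[ij,p])/(EG - F^2)
Gamma_ppp = -18/145, Gamma_ppq = 0, Gamma_pqq = 48/29, Gamma_qpp = 0, Gamma_qpq = -4/15, Gamma_qqq = 0
d^2p/dtau^2 = -(Gamma_ppp*(3/8)^2 + 2*Gamma_ppq*(3/8)*(1/8) + Gamma_pqq*(1/8)^2) = -39/4640
d^2q/dtau^2 = -(Gamma_qpp*(3/8)^2 + 2*Gamma_qpq*(3/8)*(1/8) + Gamma_qqq*(1/8)^2) = 1/40

Answer: Gamma_ppp = -18/145, Gamma_ppq = 0, Gamma_pqq = 48/29, Gamma_qpp = 0, Gamma_qpq = -4/15, Gamma_qqq = 0; accelerations (d^2p/dtau^2, d^2q/dtau^2) = (-39/4640, 1/40)
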